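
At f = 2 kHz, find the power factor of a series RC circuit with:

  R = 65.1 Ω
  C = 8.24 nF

Step 1 — Angular frequency: ω = 2π·f = 2π·2000 = 1.257e+04 rad/s.
Step 2 — Component impedances:
  R: Z = R = 65.1 Ω
  C: Z = 1/(jωC) = -j/(ω·C) = 0 - j9657 Ω
Step 3 — Series combination: Z_total = R + C = 65.1 - j9657 Ω = 9658∠-89.6° Ω.
Step 4 — Power factor: PF = cos(φ) = Re(Z)/|Z| = 65.1/9658 = 0.006741.
Step 5 — Type: Im(Z) = -9657 ⇒ leading (phase φ = -89.6°).

PF = 0.006741 (leading, φ = -89.6°)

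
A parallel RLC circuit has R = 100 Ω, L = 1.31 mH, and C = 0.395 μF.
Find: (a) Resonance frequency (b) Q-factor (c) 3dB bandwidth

Step 1 — Resonance: ω₀ = 1/√(LC) = 1/√(0.00131·3.95e-07) = 4.396e+04 rad/s.
Step 2 — f₀ = ω₀/(2π) = 6997 Hz.
Step 3 — Parallel Q: Q = R/(ω₀L) = 100/(4.396e+04·0.00131) = 1.736.
Step 4 — Bandwidth: Δω = ω₀/Q = 2.532e+04 rad/s; BW = Δω/(2π) = 4029 Hz.

(a) f₀ = 6997 Hz  (b) Q = 1.736  (c) BW = 4029 Hz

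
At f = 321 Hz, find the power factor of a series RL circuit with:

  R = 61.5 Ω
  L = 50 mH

Step 1 — Angular frequency: ω = 2π·f = 2π·321 = 2017 rad/s.
Step 2 — Component impedances:
  R: Z = R = 61.5 Ω
  L: Z = jωL = j·2017·0.05 = 0 + j100.8 Ω
Step 3 — Series combination: Z_total = R + L = 61.5 + j100.8 Ω = 118.1∠58.6° Ω.
Step 4 — Power factor: PF = cos(φ) = Re(Z)/|Z| = 61.5/118.1 = 0.5207.
Step 5 — Type: Im(Z) = 100.8 ⇒ lagging (phase φ = 58.6°).

PF = 0.5207 (lagging, φ = 58.6°)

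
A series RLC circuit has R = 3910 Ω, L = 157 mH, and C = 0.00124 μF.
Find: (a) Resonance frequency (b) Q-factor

Step 1 — Resonance condition Im(Z)=0 gives ω₀ = 1/√(LC).
Step 2 — ω₀ = 1/√(0.157·1.24e-09) = 7.167e+04 rad/s.
Step 3 — f₀ = ω₀/(2π) = 1.141e+04 Hz.
Step 4 — Series Q: Q = ω₀L/R = 7.167e+04·0.157/3910 = 2.878.

(a) f₀ = 1.141e+04 Hz  (b) Q = 2.878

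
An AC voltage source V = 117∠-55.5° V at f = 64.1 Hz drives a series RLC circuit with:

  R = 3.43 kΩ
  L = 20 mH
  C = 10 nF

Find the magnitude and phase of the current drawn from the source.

Step 1 — Angular frequency: ω = 2π·f = 2π·64.1 = 402.8 rad/s.
Step 2 — Component impedances:
  R: Z = R = 3430 Ω
  L: Z = jωL = j·402.8·0.02 = 0 + j8.055 Ω
  C: Z = 1/(jωC) = -j/(ω·C) = 0 - j2.483e+05 Ω
Step 3 — Series combination: Z_total = R + L + C = 3430 - j2.483e+05 Ω = 2.483e+05∠-89.2° Ω.
Step 4 — Source phasor: V = 117∠-55.5° V = 66.27 - j96.42 V.
Step 5 — Ohm's law: I = V / Z_total = (66.27 - j96.42) / (3430 - j2.483e+05) = 0.000392 + j0.0002615 A.
Step 6 — Convert to polar: |I| = 0.0004712 A, ∠I = 33.7°.

I = 0.0004712∠33.7° A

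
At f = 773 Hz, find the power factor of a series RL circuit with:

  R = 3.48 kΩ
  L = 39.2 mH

Step 1 — Angular frequency: ω = 2π·f = 2π·773 = 4857 rad/s.
Step 2 — Component impedances:
  R: Z = R = 3480 Ω
  L: Z = jωL = j·4857·0.0392 = 0 + j190.4 Ω
Step 3 — Series combination: Z_total = R + L = 3480 + j190.4 Ω = 3485∠3.1° Ω.
Step 4 — Power factor: PF = cos(φ) = Re(Z)/|Z| = 3480/3485.2 = 0.9985.
Step 5 — Type: Im(Z) = 190.4 ⇒ lagging (phase φ = 3.1°).

PF = 0.9985 (lagging, φ = 3.1°)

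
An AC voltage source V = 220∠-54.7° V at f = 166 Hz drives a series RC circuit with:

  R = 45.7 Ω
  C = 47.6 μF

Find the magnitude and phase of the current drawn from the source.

Step 1 — Angular frequency: ω = 2π·f = 2π·166 = 1043 rad/s.
Step 2 — Component impedances:
  R: Z = R = 45.7 Ω
  C: Z = 1/(jωC) = -j/(ω·C) = 0 - j20.14 Ω
Step 3 — Series combination: Z_total = R + C = 45.7 - j20.14 Ω = 49.94∠-23.8° Ω.
Step 4 — Source phasor: V = 220∠-54.7° V = 127.1 - j179.6 V.
Step 5 — Ohm's law: I = V / Z_total = (127.1 - j179.6) / (45.7 - j20.14) = 3.779 - j2.263 A.
Step 6 — Convert to polar: |I| = 4.405 A, ∠I = -30.9°.

I = 4.405∠-30.9° A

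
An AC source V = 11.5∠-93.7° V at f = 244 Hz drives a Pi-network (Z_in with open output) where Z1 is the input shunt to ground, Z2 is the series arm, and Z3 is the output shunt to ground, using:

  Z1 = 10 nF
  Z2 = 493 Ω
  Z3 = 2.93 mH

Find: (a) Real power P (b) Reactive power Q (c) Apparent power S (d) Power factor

Step 1 — Angular frequency: ω = 2π·f = 2π·244 = 1533 rad/s.
Step 2 — Component impedances:
  Z1: Z = 1/(jωC) = -j/(ω·C) = 0 - j6.523e+04 Ω
  Z2: Z = R = 493 Ω
  Z3: Z = jωL = j·1533·0.00293 = 0 + j4.492 Ω
Step 3 — With open output, the series arm Z2 and the output shunt Z3 appear in series to ground: Z2 + Z3 = 493 + j4.492 Ω.
Step 4 — Parallel with input shunt Z1: Z_in = Z1 || (Z2 + Z3) = 493 + j0.7655 Ω = 493∠0.1° Ω.
Step 5 — Source phasor: V = 11.5∠-93.7° V = -0.7421 - j11.48 V.
Step 6 — Current: I = V / Z = -0.001541 - j0.02327 A = 0.02332∠-93.8° A.
Step 7 — Complex power: S = V·I* = 0.2682 + j0.0004165 VA.
Step 8 — Real power: P = Re(S) = 0.2682 W.
Step 9 — Reactive power: Q = Im(S) = 0.0004165 VAR.
Step 10 — Apparent power: |S| = 0.2682 VA.
Step 11 — Power factor: PF = P/|S| = 1 (lagging).

(a) P = 0.2682 W  (b) Q = 0.0004165 VAR  (c) S = 0.2682 VA  (d) PF = 1 (lagging)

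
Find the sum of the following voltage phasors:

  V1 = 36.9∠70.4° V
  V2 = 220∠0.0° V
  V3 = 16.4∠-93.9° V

Step 1 — Convert each phasor to rectangular form:
  V1 = 36.9·(cos(70.4°) + j·sin(70.4°)) = 12.38 + j34.76 V
  V2 = 220·(cos(0.0°) + j·sin(0.0°)) = 220 V
  V3 = 16.4·(cos(-93.9°) + j·sin(-93.9°)) = -1.115 - j16.36 V
Step 2 — Sum components: V_total = 231.3 + j18.4 V.
Step 3 — Convert to polar: |V_total| = 232 V, ∠V_total = 4.5°.

V_total = 232∠4.5° V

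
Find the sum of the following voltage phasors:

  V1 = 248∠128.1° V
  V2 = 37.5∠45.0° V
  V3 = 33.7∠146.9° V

Step 1 — Convert each phasor to rectangular form:
  V1 = 248·(cos(128.1°) + j·sin(128.1°)) = -153 + j195.2 V
  V2 = 37.5·(cos(45.0°) + j·sin(45.0°)) = 26.52 + j26.52 V
  V3 = 33.7·(cos(146.9°) + j·sin(146.9°)) = -28.23 + j18.4 V
Step 2 — Sum components: V_total = -154.7 + j240.1 V.
Step 3 — Convert to polar: |V_total| = 285.6 V, ∠V_total = 122.8°.

V_total = 285.6∠122.8° V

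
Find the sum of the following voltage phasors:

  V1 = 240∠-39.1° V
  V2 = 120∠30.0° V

Step 1 — Convert each phasor to rectangular form:
  V1 = 240·(cos(-39.1°) + j·sin(-39.1°)) = 186.3 - j151.4 V
  V2 = 120·(cos(30.0°) + j·sin(30.0°)) = 103.9 + j60 V
Step 2 — Sum components: V_total = 290.2 - j91.36 V.
Step 3 — Convert to polar: |V_total| = 304.2 V, ∠V_total = -17.5°.

V_total = 304.2∠-17.5° V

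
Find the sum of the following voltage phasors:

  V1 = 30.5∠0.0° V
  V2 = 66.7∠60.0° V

Step 1 — Convert each phasor to rectangular form:
  V1 = 30.5·(cos(0.0°) + j·sin(0.0°)) = 30.5 V
  V2 = 66.7·(cos(60.0°) + j·sin(60.0°)) = 33.35 + j57.76 V
Step 2 — Sum components: V_total = 63.85 + j57.76 V.
Step 3 — Convert to polar: |V_total| = 86.1 V, ∠V_total = 42.1°.

V_total = 86.1∠42.1° V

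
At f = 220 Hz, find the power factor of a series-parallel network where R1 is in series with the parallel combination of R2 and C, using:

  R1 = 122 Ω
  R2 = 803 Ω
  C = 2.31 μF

Step 1 — Angular frequency: ω = 2π·f = 2π·220 = 1382 rad/s.
Step 2 — Component impedances:
  R1: Z = R = 122 Ω
  R2: Z = R = 803 Ω
  C: Z = 1/(jωC) = -j/(ω·C) = 0 - j313.2 Ω
Step 3 — Parallel branch: R2 || C = 1/(1/R2 + 1/C) = 106 - j271.8 Ω.
Step 4 — Series with R1: Z_total = R1 + (R2 || C) = 228 - j271.8 Ω = 354.8∠-50.0° Ω.
Step 5 — Power factor: PF = cos(φ) = Re(Z)/|Z| = 228.014/354.797 = 0.6427.
Step 6 — Type: Im(Z) = -271.8 ⇒ leading (phase φ = -50.0°).

PF = 0.6427 (leading, φ = -50.0°)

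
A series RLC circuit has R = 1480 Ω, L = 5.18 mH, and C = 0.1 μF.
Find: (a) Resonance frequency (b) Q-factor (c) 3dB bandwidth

Step 1 — Resonance condition Im(Z)=0 gives ω₀ = 1/√(LC).
Step 2 — ω₀ = 1/√(0.00518·1e-07) = 4.394e+04 rad/s.
Step 3 — f₀ = ω₀/(2π) = 6993 Hz.
Step 4 — Series Q: Q = ω₀L/R = 4.394e+04·0.00518/1480 = 0.1538.
Step 5 — 3dB bandwidth: Δω = ω₀/Q = 2.857e+05 rad/s; BW = Δω/(2π) = 4.547e+04 Hz.

(a) f₀ = 6993 Hz  (b) Q = 0.1538  (c) BW = 4.547e+04 Hz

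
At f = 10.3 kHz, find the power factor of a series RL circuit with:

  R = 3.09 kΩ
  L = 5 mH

Step 1 — Angular frequency: ω = 2π·f = 2π·1.03e+04 = 6.472e+04 rad/s.
Step 2 — Component impedances:
  R: Z = R = 3090 Ω
  L: Z = jωL = j·6.472e+04·0.005 = 0 + j323.6 Ω
Step 3 — Series combination: Z_total = R + L = 3090 + j323.6 Ω = 3107∠6.0° Ω.
Step 4 — Power factor: PF = cos(φ) = Re(Z)/|Z| = 3090/3106.9 = 0.9946.
Step 5 — Type: Im(Z) = 323.6 ⇒ lagging (phase φ = 6.0°).

PF = 0.9946 (lagging, φ = 6.0°)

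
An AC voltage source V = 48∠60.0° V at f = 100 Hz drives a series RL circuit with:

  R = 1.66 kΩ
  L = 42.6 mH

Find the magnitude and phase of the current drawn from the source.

Step 1 — Angular frequency: ω = 2π·f = 2π·100 = 628.3 rad/s.
Step 2 — Component impedances:
  R: Z = R = 1660 Ω
  L: Z = jωL = j·628.3·0.0426 = 0 + j26.77 Ω
Step 3 — Series combination: Z_total = R + L = 1660 + j26.77 Ω = 1660∠0.9° Ω.
Step 4 — Source phasor: V = 48∠60.0° V = 24 + j41.57 V.
Step 5 — Ohm's law: I = V / Z_total = (24 + j41.57) / (1660 + j26.77) = 0.01486 + j0.0248 A.
Step 6 — Convert to polar: |I| = 0.02891 A, ∠I = 59.1°.

I = 0.02891∠59.1° A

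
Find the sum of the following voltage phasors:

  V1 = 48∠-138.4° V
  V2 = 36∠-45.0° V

Step 1 — Convert each phasor to rectangular form:
  V1 = 48·(cos(-138.4°) + j·sin(-138.4°)) = -35.89 - j31.87 V
  V2 = 36·(cos(-45.0°) + j·sin(-45.0°)) = 25.46 - j25.46 V
Step 2 — Sum components: V_total = -10.44 - j57.32 V.
Step 3 — Convert to polar: |V_total| = 58.27 V, ∠V_total = -100.3°.

V_total = 58.27∠-100.3° V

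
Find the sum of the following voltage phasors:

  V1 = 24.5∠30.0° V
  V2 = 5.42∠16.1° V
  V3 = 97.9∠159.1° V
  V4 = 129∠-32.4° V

Step 1 — Convert each phasor to rectangular form:
  V1 = 24.5·(cos(30.0°) + j·sin(30.0°)) = 21.22 + j12.25 V
  V2 = 5.42·(cos(16.1°) + j·sin(16.1°)) = 5.207 + j1.503 V
  V3 = 97.9·(cos(159.1°) + j·sin(159.1°)) = -91.46 + j34.92 V
  V4 = 129·(cos(-32.4°) + j·sin(-32.4°)) = 108.9 - j69.12 V
Step 2 — Sum components: V_total = 43.88 - j20.44 V.
Step 3 — Convert to polar: |V_total| = 48.41 V, ∠V_total = -25.0°.

V_total = 48.41∠-25.0° V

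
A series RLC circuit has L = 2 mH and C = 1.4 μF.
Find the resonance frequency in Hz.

Step 1 — Resonance condition Im(Z)=0 gives ω₀ = 1/√(LC).
Step 2 — ω₀ = 1/√(0.002·1.4e-06) = 1.89e+04 rad/s.
Step 3 — f₀ = ω₀/(2π) = 3008 Hz.

f₀ = 3008 Hz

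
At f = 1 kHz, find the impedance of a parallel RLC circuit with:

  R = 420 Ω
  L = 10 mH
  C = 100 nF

Step 1 — Angular frequency: ω = 2π·f = 2π·1000 = 6283 rad/s.
Step 2 — Component impedances:
  R: Z = R = 420 Ω
  L: Z = jωL = j·6283·0.01 = 0 + j62.83 Ω
  C: Z = 1/(jωC) = -j/(ω·C) = 0 - j1592 Ω
Step 3 — Parallel combination: 1/Z_total = 1/R + 1/L + 1/C; Z_total = 9.947 + j63.87 Ω = 64.64∠81.1° Ω.

Z = 9.947 + j63.87 Ω = 64.64∠81.1° Ω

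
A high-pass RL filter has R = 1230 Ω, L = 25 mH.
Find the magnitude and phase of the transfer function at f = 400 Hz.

Step 1 — Angular frequency: ω = 2π·400 = 2513 rad/s.
Step 2 — Transfer function: H(jω) = jωL/(R + jωL).
Step 3 — Numerator jωL = j·62.83; denominator R + jωL = 1230 + j62.83.
Step 4 — H = 0.002603 + j0.05095.
Step 5 — Magnitude: |H| = 0.05102 (-25.8 dB); phase: φ = 87.1°.

|H| = 0.05102 (-25.8 dB), φ = 87.1°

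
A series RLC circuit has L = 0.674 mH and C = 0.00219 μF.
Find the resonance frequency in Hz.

Step 1 — Resonance condition Im(Z)=0 gives ω₀ = 1/√(LC).
Step 2 — ω₀ = 1/√(0.000674·2.19e-09) = 8.231e+05 rad/s.
Step 3 — f₀ = ω₀/(2π) = 1.31e+05 Hz.

f₀ = 1.31e+05 Hz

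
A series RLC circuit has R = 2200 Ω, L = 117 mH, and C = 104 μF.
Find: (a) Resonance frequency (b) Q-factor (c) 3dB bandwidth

Step 1 — Resonance: ω₀ = 1/√(LC) = 1/√(0.117·0.000104) = 286.7 rad/s.
Step 2 — f₀ = ω₀/(2π) = 45.63 Hz.
Step 3 — Series Q: Q = ω₀L/R = 286.7·0.117/2200 = 0.01525.
Step 4 — Bandwidth: Δω = ω₀/Q = 1.88e+04 rad/s; BW = Δω/(2π) = 2993 Hz.

(a) f₀ = 45.63 Hz  (b) Q = 0.01525  (c) BW = 2993 Hz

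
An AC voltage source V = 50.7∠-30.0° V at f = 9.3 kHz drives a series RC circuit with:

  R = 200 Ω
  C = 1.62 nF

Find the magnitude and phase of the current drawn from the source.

Step 1 — Angular frequency: ω = 2π·f = 2π·9300 = 5.843e+04 rad/s.
Step 2 — Component impedances:
  R: Z = R = 200 Ω
  C: Z = 1/(jωC) = -j/(ω·C) = 0 - j1.056e+04 Ω
Step 3 — Series combination: Z_total = R + C = 200 - j1.056e+04 Ω = 1.057e+04∠-88.9° Ω.
Step 4 — Source phasor: V = 50.7∠-30.0° V = 43.91 - j25.35 V.
Step 5 — Ohm's law: I = V / Z_total = (43.91 - j25.35) / (200 - j1.056e+04) = 0.002477 + j0.004109 A.
Step 6 — Convert to polar: |I| = 0.004799 A, ∠I = 58.9°.

I = 0.004799∠58.9° A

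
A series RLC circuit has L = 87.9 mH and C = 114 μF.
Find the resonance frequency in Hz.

Step 1 — Resonance condition Im(Z)=0 gives ω₀ = 1/√(LC).
Step 2 — ω₀ = 1/√(0.0879·0.000114) = 315.9 rad/s.
Step 3 — f₀ = ω₀/(2π) = 50.28 Hz.

f₀ = 50.28 Hz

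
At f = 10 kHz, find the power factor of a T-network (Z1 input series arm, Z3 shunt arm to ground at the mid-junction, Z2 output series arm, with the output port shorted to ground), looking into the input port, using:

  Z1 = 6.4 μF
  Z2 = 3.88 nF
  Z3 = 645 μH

Step 1 — Angular frequency: ω = 2π·f = 2π·1e+04 = 6.283e+04 rad/s.
Step 2 — Component impedances:
  Z1: Z = 1/(jωC) = -j/(ω·C) = 0 - j2.487 Ω
  Z2: Z = 1/(jωC) = -j/(ω·C) = 0 - j4102 Ω
  Z3: Z = jωL = j·6.283e+04·0.000645 = 0 + j40.53 Ω
Step 3 — With the output port shorted to ground, the output series arm Z2 runs from the junction to ground; the shunt arm Z3 also runs from the junction to ground. They appear in parallel: Z3 || Z2 = 0 + j40.93 Ω.
Step 4 — Series with input arm Z1: Z_in = Z1 + (Z3 || Z2) = 0 + j38.44 Ω = 38.44∠90.0° Ω.
Step 5 — Power factor: PF = cos(φ) = Re(Z)/|Z| = 0/38.44 = 0.
Step 6 — Type: Im(Z) = 38.44 ⇒ lagging (phase φ = 90.0°).

PF = 0 (lagging, φ = 90.0°)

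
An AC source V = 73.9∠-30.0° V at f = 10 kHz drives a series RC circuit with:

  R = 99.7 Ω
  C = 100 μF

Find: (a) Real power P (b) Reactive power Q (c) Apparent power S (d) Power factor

Step 1 — Angular frequency: ω = 2π·f = 2π·1e+04 = 6.283e+04 rad/s.
Step 2 — Component impedances:
  R: Z = R = 99.7 Ω
  C: Z = 1/(jωC) = -j/(ω·C) = 0 - j0.1592 Ω
Step 3 — Series combination: Z_total = R + C = 99.7 - j0.1592 Ω = 99.7∠-0.1° Ω.
Step 4 — Source phasor: V = 73.9∠-30.0° V = 64 - j36.95 V.
Step 5 — Current: I = V / Z = 0.6425 - j0.3696 A = 0.7412∠-29.9° A.
Step 6 — Complex power: S = V·I* = 54.78 - j0.08744 VA.
Step 7 — Real power: P = Re(S) = 54.78 W.
Step 8 — Reactive power: Q = Im(S) = -0.08744 VAR.
Step 9 — Apparent power: |S| = 54.78 VA.
Step 10 — Power factor: PF = P/|S| = 1 (leading).

(a) P = 54.78 W  (b) Q = -0.08744 VAR  (c) S = 54.78 VA  (d) PF = 1 (leading)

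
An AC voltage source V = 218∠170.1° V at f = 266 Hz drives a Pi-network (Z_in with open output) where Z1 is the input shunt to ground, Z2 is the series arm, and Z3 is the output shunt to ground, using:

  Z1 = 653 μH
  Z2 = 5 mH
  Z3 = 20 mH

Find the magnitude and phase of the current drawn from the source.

Step 1 — Angular frequency: ω = 2π·f = 2π·266 = 1671 rad/s.
Step 2 — Component impedances:
  Z1: Z = jωL = j·1671·0.000653 = 0 + j1.091 Ω
  Z2: Z = jωL = j·1671·0.005 = 0 + j8.357 Ω
  Z3: Z = jωL = j·1671·0.02 = 0 + j33.43 Ω
Step 3 — With open output, the series arm Z2 and the output shunt Z3 appear in series to ground: Z2 + Z3 = 0 + j41.78 Ω.
Step 4 — Parallel with input shunt Z1: Z_in = Z1 || (Z2 + Z3) = 0 + j1.064 Ω = 1.064∠90.0° Ω.
Step 5 — Source phasor: V = 218∠170.1° V = -214.8 + j37.48 V.
Step 6 — Ohm's law: I = V / Z_total = (-214.8 + j37.48) / (0 + j1.064) = 35.24 + j201.9 A.
Step 7 — Convert to polar: |I| = 205 A, ∠I = 80.1°.

I = 205∠80.1° A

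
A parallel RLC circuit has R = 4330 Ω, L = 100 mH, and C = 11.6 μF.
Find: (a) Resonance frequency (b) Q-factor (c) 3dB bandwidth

Step 1 — Resonance: ω₀ = 1/√(LC) = 1/√(0.1·1.16e-05) = 928.5 rad/s.
Step 2 — f₀ = ω₀/(2π) = 147.8 Hz.
Step 3 — Parallel Q: Q = R/(ω₀L) = 4330/(928.5·0.1) = 46.64.
Step 4 — Bandwidth: Δω = ω₀/Q = 19.91 rad/s; BW = Δω/(2π) = 3.169 Hz.

(a) f₀ = 147.8 Hz  (b) Q = 46.64  (c) BW = 3.169 Hz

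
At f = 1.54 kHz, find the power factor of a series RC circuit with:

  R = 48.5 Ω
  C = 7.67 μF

Step 1 — Angular frequency: ω = 2π·f = 2π·1540 = 9676 rad/s.
Step 2 — Component impedances:
  R: Z = R = 48.5 Ω
  C: Z = 1/(jωC) = -j/(ω·C) = 0 - j13.47 Ω
Step 3 — Series combination: Z_total = R + C = 48.5 - j13.47 Ω = 50.34∠-15.5° Ω.
Step 4 — Power factor: PF = cos(φ) = Re(Z)/|Z| = 48.5/50.337 = 0.9635.
Step 5 — Type: Im(Z) = -13.47 ⇒ leading (phase φ = -15.5°).

PF = 0.9635 (leading, φ = -15.5°)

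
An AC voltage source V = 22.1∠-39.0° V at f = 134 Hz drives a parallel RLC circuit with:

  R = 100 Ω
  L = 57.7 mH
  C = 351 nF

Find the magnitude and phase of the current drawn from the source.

Step 1 — Angular frequency: ω = 2π·f = 2π·134 = 841.9 rad/s.
Step 2 — Component impedances:
  R: Z = R = 100 Ω
  L: Z = jωL = j·841.9·0.0577 = 0 + j48.58 Ω
  C: Z = 1/(jωC) = -j/(ω·C) = 0 - j3384 Ω
Step 3 — Parallel combination: 1/Z_total = 1/R + 1/L + 1/C; Z_total = 19.54 + j39.65 Ω = 44.21∠63.8° Ω.
Step 4 — Source phasor: V = 22.1∠-39.0° V = 17.17 - j13.91 V.
Step 5 — Ohm's law: I = V / Z_total = (17.17 - j13.91) / (19.54 + j39.65) = -0.1104 - j0.4875 A.
Step 6 — Convert to polar: |I| = 0.4999 A, ∠I = -102.8°.

I = 0.4999∠-102.8° A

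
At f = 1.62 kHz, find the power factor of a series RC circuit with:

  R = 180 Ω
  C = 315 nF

Step 1 — Angular frequency: ω = 2π·f = 2π·1620 = 1.018e+04 rad/s.
Step 2 — Component impedances:
  R: Z = R = 180 Ω
  C: Z = 1/(jωC) = -j/(ω·C) = 0 - j311.9 Ω
Step 3 — Series combination: Z_total = R + C = 180 - j311.9 Ω = 360.1∠-60.0° Ω.
Step 4 — Power factor: PF = cos(φ) = Re(Z)/|Z| = 180/360.1 = 0.4999.
Step 5 — Type: Im(Z) = -311.9 ⇒ leading (phase φ = -60.0°).

PF = 0.4999 (leading, φ = -60.0°)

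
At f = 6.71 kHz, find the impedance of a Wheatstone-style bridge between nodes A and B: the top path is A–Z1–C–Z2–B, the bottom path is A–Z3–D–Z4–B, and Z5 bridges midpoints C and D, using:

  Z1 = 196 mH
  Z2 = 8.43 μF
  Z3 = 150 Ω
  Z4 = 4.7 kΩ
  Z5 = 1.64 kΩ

Step 1 — Angular frequency: ω = 2π·f = 2π·6710 = 4.216e+04 rad/s.
Step 2 — Component impedances:
  Z1: Z = jωL = j·4.216e+04·0.196 = 0 + j8263 Ω
  Z2: Z = 1/(jωC) = -j/(ω·C) = 0 - j2.814 Ω
  Z3: Z = R = 150 Ω
  Z4: Z = R = 4700 Ω
  Z5: Z = R = 1640 Ω
Step 3 — Bridge requires nodal analysis (the Z5 bridge couples midpoints C and D, so the two paths cannot be reduced to a simple series/parallel combination). Setting node B to ground and injecting 1 A at node A, the 3-node admittance system at A, C, D solves to V_A = Z_AB = 1329 + j218.2 Ω = 1347∠9.3° Ω.

Z = 1329 + j218.2 Ω = 1347∠9.3° Ω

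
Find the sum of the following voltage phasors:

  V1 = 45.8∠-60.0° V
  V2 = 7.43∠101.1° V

Step 1 — Convert each phasor to rectangular form:
  V1 = 45.8·(cos(-60.0°) + j·sin(-60.0°)) = 22.9 - j39.66 V
  V2 = 7.43·(cos(101.1°) + j·sin(101.1°)) = -1.43 + j7.291 V
Step 2 — Sum components: V_total = 21.47 - j32.37 V.
Step 3 — Convert to polar: |V_total| = 38.85 V, ∠V_total = -56.4°.

V_total = 38.85∠-56.4° V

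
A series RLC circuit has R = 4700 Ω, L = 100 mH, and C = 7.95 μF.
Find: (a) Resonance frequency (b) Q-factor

Step 1 — Resonance condition Im(Z)=0 gives ω₀ = 1/√(LC).
Step 2 — ω₀ = 1/√(0.1·7.95e-06) = 1122 rad/s.
Step 3 — f₀ = ω₀/(2π) = 178.5 Hz.
Step 4 — Series Q: Q = ω₀L/R = 1122·0.1/4700 = 0.02386.

(a) f₀ = 178.5 Hz  (b) Q = 0.02386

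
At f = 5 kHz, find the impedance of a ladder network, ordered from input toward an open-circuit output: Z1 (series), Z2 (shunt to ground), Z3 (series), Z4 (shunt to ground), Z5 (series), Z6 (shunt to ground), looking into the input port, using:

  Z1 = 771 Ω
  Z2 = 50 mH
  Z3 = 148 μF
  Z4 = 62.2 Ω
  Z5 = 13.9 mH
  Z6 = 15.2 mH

Step 1 — Angular frequency: ω = 2π·f = 2π·5000 = 3.142e+04 rad/s.
Step 2 — Component impedances:
  Z1: Z = R = 771 Ω
  Z2: Z = jωL = j·3.142e+04·0.05 = 0 + j1571 Ω
  Z3: Z = 1/(jωC) = -j/(ω·C) = 0 - j0.2151 Ω
  Z4: Z = R = 62.2 Ω
  Z5: Z = jωL = j·3.142e+04·0.0139 = 0 + j436.7 Ω
  Z6: Z = jωL = j·3.142e+04·0.0152 = 0 + j477.5 Ω
Step 3 — Ladder network (open output): work backward from the far end, alternating series and parallel combinations. Z_in = 832.5 + j6.405 Ω = 832.5∠0.4° Ω.

Z = 832.5 + j6.405 Ω = 832.5∠0.4° Ω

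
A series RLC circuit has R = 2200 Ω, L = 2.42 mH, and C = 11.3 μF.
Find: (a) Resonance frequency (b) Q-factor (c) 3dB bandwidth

Step 1 — Resonance condition Im(Z)=0 gives ω₀ = 1/√(LC).
Step 2 — ω₀ = 1/√(0.00242·1.13e-05) = 6047 rad/s.
Step 3 — f₀ = ω₀/(2π) = 962.4 Hz.
Step 4 — Series Q: Q = ω₀L/R = 6047·0.00242/2200 = 0.006652.
Step 5 — 3dB bandwidth: Δω = ω₀/Q = 9.091e+05 rad/s; BW = Δω/(2π) = 1.447e+05 Hz.

(a) f₀ = 962.4 Hz  (b) Q = 0.006652  (c) BW = 1.447e+05 Hz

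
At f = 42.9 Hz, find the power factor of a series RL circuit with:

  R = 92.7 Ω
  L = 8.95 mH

Step 1 — Angular frequency: ω = 2π·f = 2π·42.9 = 269.5 rad/s.
Step 2 — Component impedances:
  R: Z = R = 92.7 Ω
  L: Z = jωL = j·269.5·0.00895 = 0 + j2.412 Ω
Step 3 — Series combination: Z_total = R + L = 92.7 + j2.412 Ω = 92.73∠1.5° Ω.
Step 4 — Power factor: PF = cos(φ) = Re(Z)/|Z| = 92.7/92.73 = 0.9997.
Step 5 — Type: Im(Z) = 2.412 ⇒ lagging (phase φ = 1.5°).

PF = 0.9997 (lagging, φ = 1.5°)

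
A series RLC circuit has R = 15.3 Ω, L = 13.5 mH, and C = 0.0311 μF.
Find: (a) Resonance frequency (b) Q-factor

Step 1 — Resonance condition Im(Z)=0 gives ω₀ = 1/√(LC).
Step 2 — ω₀ = 1/√(0.0135·3.11e-08) = 4.88e+04 rad/s.
Step 3 — f₀ = ω₀/(2π) = 7767 Hz.
Step 4 — Series Q: Q = ω₀L/R = 4.88e+04·0.0135/15.3 = 43.06.

(a) f₀ = 7767 Hz  (b) Q = 43.06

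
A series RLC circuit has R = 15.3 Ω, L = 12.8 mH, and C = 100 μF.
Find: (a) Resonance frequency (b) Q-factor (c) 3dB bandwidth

Step 1 — Resonance condition Im(Z)=0 gives ω₀ = 1/√(LC).
Step 2 — ω₀ = 1/√(0.0128·0.0001) = 883.9 rad/s.
Step 3 — f₀ = ω₀/(2π) = 140.7 Hz.
Step 4 — Series Q: Q = ω₀L/R = 883.9·0.0128/15.3 = 0.7395.
Step 5 — 3dB bandwidth: Δω = ω₀/Q = 1195 rad/s; BW = Δω/(2π) = 190.2 Hz.

(a) f₀ = 140.7 Hz  (b) Q = 0.7395  (c) BW = 190.2 Hz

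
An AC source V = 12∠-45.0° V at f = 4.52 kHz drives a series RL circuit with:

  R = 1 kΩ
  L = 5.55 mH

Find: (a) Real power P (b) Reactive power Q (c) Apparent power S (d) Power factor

Step 1 — Angular frequency: ω = 2π·f = 2π·4520 = 2.84e+04 rad/s.
Step 2 — Component impedances:
  R: Z = R = 1000 Ω
  L: Z = jωL = j·2.84e+04·0.00555 = 0 + j157.6 Ω
Step 3 — Series combination: Z_total = R + L = 1000 + j157.6 Ω = 1012∠9.0° Ω.
Step 4 — Source phasor: V = 12∠-45.0° V = 8.485 - j8.485 V.
Step 5 — Current: I = V / Z = 0.006975 - j0.009585 A = 0.01185∠-54.0° A.
Step 6 — Complex power: S = V·I* = 0.1405 + j0.02215 VA.
Step 7 — Real power: P = Re(S) = 0.1405 W.
Step 8 — Reactive power: Q = Im(S) = 0.02215 VAR.
Step 9 — Apparent power: |S| = 0.1422 VA.
Step 10 — Power factor: PF = P/|S| = 0.9878 (lagging).

(a) P = 0.1405 W  (b) Q = 0.02215 VAR  (c) S = 0.1422 VA  (d) PF = 0.9878 (lagging)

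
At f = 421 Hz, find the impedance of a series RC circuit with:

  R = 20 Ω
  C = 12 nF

Step 1 — Angular frequency: ω = 2π·f = 2π·421 = 2645 rad/s.
Step 2 — Component impedances:
  R: Z = R = 20 Ω
  C: Z = 1/(jωC) = -j/(ω·C) = 0 - j3.15e+04 Ω
Step 3 — Series combination: Z_total = R + C = 20 - j3.15e+04 Ω = 3.15e+04∠-90.0° Ω.

Z = 20 - j3.15e+04 Ω = 3.15e+04∠-90.0° Ω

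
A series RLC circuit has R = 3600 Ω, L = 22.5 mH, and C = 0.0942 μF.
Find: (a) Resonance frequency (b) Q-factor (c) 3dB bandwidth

Step 1 — Resonance: ω₀ = 1/√(LC) = 1/√(0.0225·9.42e-08) = 2.172e+04 rad/s.
Step 2 — f₀ = ω₀/(2π) = 3457 Hz.
Step 3 — Series Q: Q = ω₀L/R = 2.172e+04·0.0225/3600 = 0.1358.
Step 4 — Bandwidth: Δω = ω₀/Q = 1.6e+05 rad/s; BW = Δω/(2π) = 2.546e+04 Hz.

(a) f₀ = 3457 Hz  (b) Q = 0.1358  (c) BW = 2.546e+04 Hz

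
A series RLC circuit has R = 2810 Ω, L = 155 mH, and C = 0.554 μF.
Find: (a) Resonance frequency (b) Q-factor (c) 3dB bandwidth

Step 1 — Resonance: ω₀ = 1/√(LC) = 1/√(0.155·5.54e-07) = 3413 rad/s.
Step 2 — f₀ = ω₀/(2π) = 543.1 Hz.
Step 3 — Series Q: Q = ω₀L/R = 3413·0.155/2810 = 0.1882.
Step 4 — Bandwidth: Δω = ω₀/Q = 1.813e+04 rad/s; BW = Δω/(2π) = 2885 Hz.

(a) f₀ = 543.1 Hz  (b) Q = 0.1882  (c) BW = 2885 Hz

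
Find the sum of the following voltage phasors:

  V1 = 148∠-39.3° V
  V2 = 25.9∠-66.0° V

Step 1 — Convert each phasor to rectangular form:
  V1 = 148·(cos(-39.3°) + j·sin(-39.3°)) = 114.5 - j93.74 V
  V2 = 25.9·(cos(-66.0°) + j·sin(-66.0°)) = 10.53 - j23.66 V
Step 2 — Sum components: V_total = 125.1 - j117.4 V.
Step 3 — Convert to polar: |V_total| = 171.5 V, ∠V_total = -43.2°.

V_total = 171.5∠-43.2° V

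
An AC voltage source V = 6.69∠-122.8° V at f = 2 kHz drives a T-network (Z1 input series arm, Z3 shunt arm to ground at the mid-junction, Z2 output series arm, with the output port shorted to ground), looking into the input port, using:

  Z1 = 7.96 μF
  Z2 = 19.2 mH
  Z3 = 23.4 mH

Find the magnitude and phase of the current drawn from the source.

Step 1 — Angular frequency: ω = 2π·f = 2π·2000 = 1.257e+04 rad/s.
Step 2 — Component impedances:
  Z1: Z = 1/(jωC) = -j/(ω·C) = 0 - j9.997 Ω
  Z2: Z = jωL = j·1.257e+04·0.0192 = 0 + j241.3 Ω
  Z3: Z = jωL = j·1.257e+04·0.0234 = 0 + j294.1 Ω
Step 3 — With the output port shorted to ground, the output series arm Z2 runs from the junction to ground; the shunt arm Z3 also runs from the junction to ground. They appear in parallel: Z3 || Z2 = 0 + j132.5 Ω.
Step 4 — Series with input arm Z1: Z_in = Z1 + (Z3 || Z2) = 0 + j122.5 Ω = 122.5∠90.0° Ω.
Step 5 — Source phasor: V = 6.69∠-122.8° V = -3.624 - j5.623 V.
Step 6 — Ohm's law: I = V / Z_total = (-3.624 - j5.623) / (0 + j122.5) = -0.04589 + j0.02958 A.
Step 7 — Convert to polar: |I| = 0.0546 A, ∠I = 147.2°.

I = 0.0546∠147.2° A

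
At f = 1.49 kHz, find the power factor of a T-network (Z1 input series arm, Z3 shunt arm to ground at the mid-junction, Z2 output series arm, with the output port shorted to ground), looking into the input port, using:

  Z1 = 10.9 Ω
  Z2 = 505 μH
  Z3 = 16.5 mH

Step 1 — Angular frequency: ω = 2π·f = 2π·1490 = 9362 rad/s.
Step 2 — Component impedances:
  Z1: Z = R = 10.9 Ω
  Z2: Z = jωL = j·9362·0.000505 = 0 + j4.728 Ω
  Z3: Z = jωL = j·9362·0.0165 = 0 + j154.5 Ω
Step 3 — With the output port shorted to ground, the output series arm Z2 runs from the junction to ground; the shunt arm Z3 also runs from the junction to ground. They appear in parallel: Z3 || Z2 = 0 + j4.587 Ω.
Step 4 — Series with input arm Z1: Z_in = Z1 + (Z3 || Z2) = 10.9 + j4.587 Ω = 11.83∠22.8° Ω.
Step 5 — Power factor: PF = cos(φ) = Re(Z)/|Z| = 10.9/11.826 = 0.9217.
Step 6 — Type: Im(Z) = 4.587 ⇒ lagging (phase φ = 22.8°).

PF = 0.9217 (lagging, φ = 22.8°)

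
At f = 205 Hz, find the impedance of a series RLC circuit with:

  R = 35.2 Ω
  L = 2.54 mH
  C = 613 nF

Step 1 — Angular frequency: ω = 2π·f = 2π·205 = 1288 rad/s.
Step 2 — Component impedances:
  R: Z = R = 35.2 Ω
  L: Z = jωL = j·1288·0.00254 = 0 + j3.272 Ω
  C: Z = 1/(jωC) = -j/(ω·C) = 0 - j1267 Ω
Step 3 — Series combination: Z_total = R + L + C = 35.2 - j1263 Ω = 1264∠-88.4° Ω.

Z = 35.2 - j1263 Ω = 1264∠-88.4° Ω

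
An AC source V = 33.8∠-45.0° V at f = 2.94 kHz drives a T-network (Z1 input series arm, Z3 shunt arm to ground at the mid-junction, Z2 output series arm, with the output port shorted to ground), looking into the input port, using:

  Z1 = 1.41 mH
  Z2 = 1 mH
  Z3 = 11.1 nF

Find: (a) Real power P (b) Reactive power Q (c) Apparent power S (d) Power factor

Step 1 — Angular frequency: ω = 2π·f = 2π·2940 = 1.847e+04 rad/s.
Step 2 — Component impedances:
  Z1: Z = jωL = j·1.847e+04·0.00141 = 0 + j26.05 Ω
  Z2: Z = jωL = j·1.847e+04·0.001 = 0 + j18.47 Ω
  Z3: Z = 1/(jωC) = -j/(ω·C) = 0 - j4877 Ω
Step 3 — With the output port shorted to ground, the output series arm Z2 runs from the junction to ground; the shunt arm Z3 also runs from the junction to ground. They appear in parallel: Z3 || Z2 = 0 + j18.54 Ω.
Step 4 — Series with input arm Z1: Z_in = Z1 + (Z3 || Z2) = 0 + j44.59 Ω = 44.59∠90.0° Ω.
Step 5 — Source phasor: V = 33.8∠-45.0° V = 23.9 - j23.9 V.
Step 6 — Current: I = V / Z = -0.536 - j0.536 A = 0.758∠-135.0° A.
Step 7 — Complex power: S = V·I* = 0 + j25.62 VA.
Step 8 — Real power: P = Re(S) = 0 W.
Step 9 — Reactive power: Q = Im(S) = 25.62 VAR.
Step 10 — Apparent power: |S| = 25.62 VA.
Step 11 — Power factor: PF = P/|S| = 0 (lagging).

(a) P = 0 W  (b) Q = 25.62 VAR  (c) S = 25.62 VA  (d) PF = 0 (lagging)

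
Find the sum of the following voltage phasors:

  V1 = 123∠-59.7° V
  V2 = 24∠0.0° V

Step 1 — Convert each phasor to rectangular form:
  V1 = 123·(cos(-59.7°) + j·sin(-59.7°)) = 62.06 - j106.2 V
  V2 = 24·(cos(0.0°) + j·sin(0.0°)) = 24 V
Step 2 — Sum components: V_total = 86.06 - j106.2 V.
Step 3 — Convert to polar: |V_total| = 136.7 V, ∠V_total = -51.0°.

V_total = 136.7∠-51.0° V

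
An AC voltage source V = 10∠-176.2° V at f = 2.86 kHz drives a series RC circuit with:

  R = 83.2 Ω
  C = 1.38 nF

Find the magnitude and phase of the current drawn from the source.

Step 1 — Angular frequency: ω = 2π·f = 2π·2860 = 1.797e+04 rad/s.
Step 2 — Component impedances:
  R: Z = R = 83.2 Ω
  C: Z = 1/(jωC) = -j/(ω·C) = 0 - j4.033e+04 Ω
Step 3 — Series combination: Z_total = R + C = 83.2 - j4.033e+04 Ω = 4.033e+04∠-89.9° Ω.
Step 4 — Source phasor: V = 10∠-176.2° V = -9.978 - j0.6627 V.
Step 5 — Ohm's law: I = V / Z_total = (-9.978 - j0.6627) / (83.2 - j4.033e+04) = 1.592e-05 - j0.0002475 A.
Step 6 — Convert to polar: |I| = 0.000248 A, ∠I = -86.3°.

I = 0.000248∠-86.3° A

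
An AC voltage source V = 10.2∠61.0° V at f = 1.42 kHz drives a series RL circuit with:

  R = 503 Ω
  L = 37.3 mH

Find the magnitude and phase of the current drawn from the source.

Step 1 — Angular frequency: ω = 2π·f = 2π·1420 = 8922 rad/s.
Step 2 — Component impedances:
  R: Z = R = 503 Ω
  L: Z = jωL = j·8922·0.0373 = 0 + j332.8 Ω
Step 3 — Series combination: Z_total = R + L = 503 + j332.8 Ω = 603.1∠33.5° Ω.
Step 4 — Source phasor: V = 10.2∠61.0° V = 4.945 + j8.921 V.
Step 5 — Ohm's law: I = V / Z_total = (4.945 + j8.921) / (503 + j332.8) = 0.015 + j0.007812 A.
Step 6 — Convert to polar: |I| = 0.01691 A, ∠I = 27.5°.

I = 0.01691∠27.5° A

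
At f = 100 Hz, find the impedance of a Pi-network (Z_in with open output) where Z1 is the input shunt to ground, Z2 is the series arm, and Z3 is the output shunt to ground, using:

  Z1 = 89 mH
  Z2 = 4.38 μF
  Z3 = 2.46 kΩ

Step 1 — Angular frequency: ω = 2π·f = 2π·100 = 628.3 rad/s.
Step 2 — Component impedances:
  Z1: Z = jωL = j·628.3·0.089 = 0 + j55.92 Ω
  Z2: Z = 1/(jωC) = -j/(ω·C) = 0 - j363.4 Ω
  Z3: Z = R = 2460 Ω
Step 3 — With open output, the series arm Z2 and the output shunt Z3 appear in series to ground: Z2 + Z3 = 2460 - j363.4 Ω.
Step 4 — Parallel with input shunt Z1: Z_in = Z1 || (Z2 + Z3) = 1.252 + j56.08 Ω = 56.09∠88.7° Ω.

Z = 1.252 + j56.08 Ω = 56.09∠88.7° Ω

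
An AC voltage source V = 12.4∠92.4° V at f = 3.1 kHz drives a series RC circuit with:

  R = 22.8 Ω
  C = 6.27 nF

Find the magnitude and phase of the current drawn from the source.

Step 1 — Angular frequency: ω = 2π·f = 2π·3100 = 1.948e+04 rad/s.
Step 2 — Component impedances:
  R: Z = R = 22.8 Ω
  C: Z = 1/(jωC) = -j/(ω·C) = 0 - j8188 Ω
Step 3 — Series combination: Z_total = R + C = 22.8 - j8188 Ω = 8188∠-89.8° Ω.
Step 4 — Source phasor: V = 12.4∠92.4° V = -0.5193 + j12.39 V.
Step 5 — Ohm's law: I = V / Z_total = (-0.5193 + j12.39) / (22.8 - j8188) = -0.001513 - j5.92e-05 A.
Step 6 — Convert to polar: |I| = 0.001514 A, ∠I = -177.8°.

I = 0.001514∠-177.8° A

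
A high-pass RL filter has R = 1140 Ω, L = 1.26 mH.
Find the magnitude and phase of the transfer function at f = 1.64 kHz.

Step 1 — Angular frequency: ω = 2π·1640 = 1.03e+04 rad/s.
Step 2 — Transfer function: H(jω) = jωL/(R + jωL).
Step 3 — Numerator jωL = j·12.98; denominator R + jωL = 1140 + j12.98.
Step 4 — H = 0.0001297 + j0.01139.
Step 5 — Magnitude: |H| = 0.01139 (-38.9 dB); phase: φ = 89.3°.

|H| = 0.01139 (-38.9 dB), φ = 89.3°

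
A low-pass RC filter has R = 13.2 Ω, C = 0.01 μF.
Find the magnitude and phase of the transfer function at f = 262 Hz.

Step 1 — Angular frequency: ω = 2π·262 = 1646 rad/s.
Step 2 — Transfer function: H(jω) = 1/(1 + jωRC).
Step 3 — Denominator: 1 + jωRC = 1 + j·1646·13.2·1e-08 = 1 + j0.0002173.
Step 4 — H = 1 - j0.0002173.
Step 5 — Magnitude: |H| = 1 (-0.0 dB); phase: φ = -0.0°.

|H| = 1 (-0.0 dB), φ = -0.0°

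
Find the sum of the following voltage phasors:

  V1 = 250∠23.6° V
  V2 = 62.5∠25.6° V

Step 1 — Convert each phasor to rectangular form:
  V1 = 250·(cos(23.6°) + j·sin(23.6°)) = 229.1 + j100.1 V
  V2 = 62.5·(cos(25.6°) + j·sin(25.6°)) = 56.36 + j27.01 V
Step 2 — Sum components: V_total = 285.5 + j127.1 V.
Step 3 — Convert to polar: |V_total| = 312.5 V, ∠V_total = 24.0°.

V_total = 312.5∠24.0° V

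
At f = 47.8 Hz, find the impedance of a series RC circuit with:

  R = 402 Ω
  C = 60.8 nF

Step 1 — Angular frequency: ω = 2π·f = 2π·47.8 = 300.3 rad/s.
Step 2 — Component impedances:
  R: Z = R = 402 Ω
  C: Z = 1/(jωC) = -j/(ω·C) = 0 - j5.476e+04 Ω
Step 3 — Series combination: Z_total = R + C = 402 - j5.476e+04 Ω = 5.476e+04∠-89.6° Ω.

Z = 402 - j5.476e+04 Ω = 5.476e+04∠-89.6° Ω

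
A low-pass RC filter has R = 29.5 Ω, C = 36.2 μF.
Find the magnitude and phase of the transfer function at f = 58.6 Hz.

Step 1 — Angular frequency: ω = 2π·58.6 = 368.2 rad/s.
Step 2 — Transfer function: H(jω) = 1/(1 + jωRC).
Step 3 — Denominator: 1 + jωRC = 1 + j·368.2·29.5·3.62e-05 = 1 + j0.3932.
Step 4 — H = 0.8661 - j0.3405.
Step 5 — Magnitude: |H| = 0.9306 (-0.6 dB); phase: φ = -21.5°.

|H| = 0.9306 (-0.6 dB), φ = -21.5°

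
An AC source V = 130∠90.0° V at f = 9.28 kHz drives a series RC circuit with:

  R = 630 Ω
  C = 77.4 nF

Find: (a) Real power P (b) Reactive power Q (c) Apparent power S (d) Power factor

Step 1 — Angular frequency: ω = 2π·f = 2π·9280 = 5.831e+04 rad/s.
Step 2 — Component impedances:
  R: Z = R = 630 Ω
  C: Z = 1/(jωC) = -j/(ω·C) = 0 - j221.6 Ω
Step 3 — Series combination: Z_total = R + C = 630 - j221.6 Ω = 667.8∠-19.4° Ω.
Step 4 — Source phasor: V = 130∠90.0° V = 0 + j130 V.
Step 5 — Current: I = V / Z = -0.06459 + j0.1836 A = 0.1947∠109.4° A.
Step 6 — Complex power: S = V·I* = 23.87 - j8.396 VA.
Step 7 — Real power: P = Re(S) = 23.87 W.
Step 8 — Reactive power: Q = Im(S) = -8.396 VAR.
Step 9 — Apparent power: |S| = 25.31 VA.
Step 10 — Power factor: PF = P/|S| = 0.9434 (leading).

(a) P = 23.87 W  (b) Q = -8.396 VAR  (c) S = 25.31 VA  (d) PF = 0.9434 (leading)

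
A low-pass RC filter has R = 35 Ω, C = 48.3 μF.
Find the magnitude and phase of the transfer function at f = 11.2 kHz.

Step 1 — Angular frequency: ω = 2π·1.12e+04 = 7.037e+04 rad/s.
Step 2 — Transfer function: H(jω) = 1/(1 + jωRC).
Step 3 — Denominator: 1 + jωRC = 1 + j·7.037e+04·35·4.83e-05 = 1 + j119.
Step 4 — H = 7.066e-05 - j0.008405.
Step 5 — Magnitude: |H| = 0.008406 (-41.5 dB); phase: φ = -89.5°.

|H| = 0.008406 (-41.5 dB), φ = -89.5°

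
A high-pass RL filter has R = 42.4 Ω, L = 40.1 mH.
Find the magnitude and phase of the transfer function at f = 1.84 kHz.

Step 1 — Angular frequency: ω = 2π·1840 = 1.156e+04 rad/s.
Step 2 — Transfer function: H(jω) = jωL/(R + jωL).
Step 3 — Numerator jωL = j·463.6; denominator R + jωL = 42.4 + j463.6.
Step 4 — H = 0.9917 + j0.0907.
Step 5 — Magnitude: |H| = 0.9958 (-0.0 dB); phase: φ = 5.2°.

|H| = 0.9958 (-0.0 dB), φ = 5.2°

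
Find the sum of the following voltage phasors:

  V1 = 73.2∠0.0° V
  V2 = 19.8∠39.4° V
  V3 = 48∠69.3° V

Step 1 — Convert each phasor to rectangular form:
  V1 = 73.2·(cos(0.0°) + j·sin(0.0°)) = 73.2 V
  V2 = 19.8·(cos(39.4°) + j·sin(39.4°)) = 15.3 + j12.57 V
  V3 = 48·(cos(69.3°) + j·sin(69.3°)) = 16.97 + j44.9 V
Step 2 — Sum components: V_total = 105.5 + j57.47 V.
Step 3 — Convert to polar: |V_total| = 120.1 V, ∠V_total = 28.6°.

V_total = 120.1∠28.6° V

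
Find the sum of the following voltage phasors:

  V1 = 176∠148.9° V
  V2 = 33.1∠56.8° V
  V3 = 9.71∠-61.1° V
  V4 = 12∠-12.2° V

Step 1 — Convert each phasor to rectangular form:
  V1 = 176·(cos(148.9°) + j·sin(148.9°)) = -150.7 + j90.91 V
  V2 = 33.1·(cos(56.8°) + j·sin(56.8°)) = 18.12 + j27.7 V
  V3 = 9.71·(cos(-61.1°) + j·sin(-61.1°)) = 4.693 - j8.501 V
  V4 = 12·(cos(-12.2°) + j·sin(-12.2°)) = 11.73 - j2.536 V
Step 2 — Sum components: V_total = -116.2 + j107.6 V.
Step 3 — Convert to polar: |V_total| = 158.3 V, ∠V_total = 137.2°.

V_total = 158.3∠137.2° V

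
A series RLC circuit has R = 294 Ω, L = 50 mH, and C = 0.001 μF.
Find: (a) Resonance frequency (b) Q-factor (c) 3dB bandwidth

Step 1 — Resonance condition Im(Z)=0 gives ω₀ = 1/√(LC).
Step 2 — ω₀ = 1/√(0.05·1e-09) = 1.414e+05 rad/s.
Step 3 — f₀ = ω₀/(2π) = 2.251e+04 Hz.
Step 4 — Series Q: Q = ω₀L/R = 1.414e+05·0.05/294 = 24.05.
Step 5 — 3dB bandwidth: Δω = ω₀/Q = 5880 rad/s; BW = Δω/(2π) = 935.8 Hz.

(a) f₀ = 2.251e+04 Hz  (b) Q = 24.05  (c) BW = 935.8 Hz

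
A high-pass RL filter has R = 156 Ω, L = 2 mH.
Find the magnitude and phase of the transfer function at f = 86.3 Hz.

Step 1 — Angular frequency: ω = 2π·86.3 = 542.2 rad/s.
Step 2 — Transfer function: H(jω) = jωL/(R + jωL).
Step 3 — Numerator jωL = j·1.084; denominator R + jωL = 156 + j1.084.
Step 4 — H = 4.832e-05 + j0.006951.
Step 5 — Magnitude: |H| = 0.006952 (-43.2 dB); phase: φ = 89.6°.

|H| = 0.006952 (-43.2 dB), φ = 89.6°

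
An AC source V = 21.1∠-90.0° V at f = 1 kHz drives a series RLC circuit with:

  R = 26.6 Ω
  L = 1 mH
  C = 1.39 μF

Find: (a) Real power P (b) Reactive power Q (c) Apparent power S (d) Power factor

Step 1 — Angular frequency: ω = 2π·f = 2π·1000 = 6283 rad/s.
Step 2 — Component impedances:
  R: Z = R = 26.6 Ω
  L: Z = jωL = j·6283·0.001 = 0 + j6.283 Ω
  C: Z = 1/(jωC) = -j/(ω·C) = 0 - j114.5 Ω
Step 3 — Series combination: Z_total = R + L + C = 26.6 - j108.2 Ω = 111.4∠-76.2° Ω.
Step 4 — Source phasor: V = 21.1∠-90.0° V = 0 - j21.1 V.
Step 5 — Current: I = V / Z = 0.1839 - j0.0452 A = 0.1893∠-13.8° A.
Step 6 — Complex power: S = V·I* = 0.9536 - j3.88 VA.
Step 7 — Real power: P = Re(S) = 0.9536 W.
Step 8 — Reactive power: Q = Im(S) = -3.88 VAR.
Step 9 — Apparent power: |S| = 3.995 VA.
Step 10 — Power factor: PF = P/|S| = 0.2387 (leading).

(a) P = 0.9536 W  (b) Q = -3.88 VAR  (c) S = 3.995 VA  (d) PF = 0.2387 (leading)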